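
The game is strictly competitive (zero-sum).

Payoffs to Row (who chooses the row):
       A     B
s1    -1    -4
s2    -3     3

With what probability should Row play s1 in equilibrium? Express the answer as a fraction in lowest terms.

Row minima are -4 and -3, so Row's maximin is -3; column maxima are -1 and 3, so Column's minimax is -1. These differ, so the equilibrium is in mixed strategies.
Let Row play s1 with probability p. Column is indifferent when −p − 3(1−p) = −4p + 3(1−p), giving p = 2/3.

2/3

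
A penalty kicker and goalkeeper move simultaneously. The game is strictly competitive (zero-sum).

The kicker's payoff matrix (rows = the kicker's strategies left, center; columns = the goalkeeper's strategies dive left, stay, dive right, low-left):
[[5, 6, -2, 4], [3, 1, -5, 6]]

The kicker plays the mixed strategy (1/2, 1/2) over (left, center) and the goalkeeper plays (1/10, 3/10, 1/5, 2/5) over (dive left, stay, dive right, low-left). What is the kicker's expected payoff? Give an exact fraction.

11/4

Against (1/10, 3/10, 1/5, 2/5), each row's expected payoff is left: 7/2; center: 2.
Taking the (1/2, 1/2)-weighted average: (1/2)·(7/2) + (1/2)·(2) = 11/4.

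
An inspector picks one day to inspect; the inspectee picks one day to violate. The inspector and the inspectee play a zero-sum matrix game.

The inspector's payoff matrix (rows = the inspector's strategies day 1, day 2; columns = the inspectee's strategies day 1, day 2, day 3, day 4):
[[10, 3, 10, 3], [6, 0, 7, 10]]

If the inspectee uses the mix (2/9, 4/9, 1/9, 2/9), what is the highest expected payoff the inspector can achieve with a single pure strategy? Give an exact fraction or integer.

day 1: (10)·(2/9) + (3)·(4/9) + (10)·(1/9) + (3)·(2/9) = 16/3.
day 2: (6)·(2/9) + (0)·(4/9) + (7)·(1/9) + (10)·(2/9) = 13/3.
The best pure response is day 1 with expected payoff 16/3.

16/3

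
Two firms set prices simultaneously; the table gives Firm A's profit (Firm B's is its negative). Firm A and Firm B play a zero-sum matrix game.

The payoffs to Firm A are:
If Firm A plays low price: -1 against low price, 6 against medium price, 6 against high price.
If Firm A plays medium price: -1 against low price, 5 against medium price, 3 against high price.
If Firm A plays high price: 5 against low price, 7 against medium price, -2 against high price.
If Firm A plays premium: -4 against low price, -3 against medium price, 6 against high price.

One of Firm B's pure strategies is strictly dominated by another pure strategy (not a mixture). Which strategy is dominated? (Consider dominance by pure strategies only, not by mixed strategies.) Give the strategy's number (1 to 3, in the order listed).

Firm B prefers columns that give Firm A less. Compare medium price with low price: -1 < 6, -1 < 5, 5 < 7, -4 < -3.
So low price strictly dominates medium price for Firm B; medium price is strictly dominated.

2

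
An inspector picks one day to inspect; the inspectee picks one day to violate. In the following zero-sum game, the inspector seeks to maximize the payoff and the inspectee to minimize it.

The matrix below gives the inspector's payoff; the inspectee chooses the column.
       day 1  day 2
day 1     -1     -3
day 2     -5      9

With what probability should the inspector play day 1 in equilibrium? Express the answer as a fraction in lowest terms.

Row minima are -3 and -5, so the inspector's maximin is -3; column maxima are -1 and 9, so the inspectee's minimax is -1. These differ, so the equilibrium is in mixed strategies.
Let the inspector play day 1 with probability p. The inspectee is indifferent when −p − 5(1−p) = −3p + 9(1−p), giving p = 7/8.

7/8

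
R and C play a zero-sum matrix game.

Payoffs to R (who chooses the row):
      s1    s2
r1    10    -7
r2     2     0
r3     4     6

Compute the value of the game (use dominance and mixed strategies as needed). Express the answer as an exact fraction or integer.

88/19

Row r2 is strictly dominated by row r3, so R never plays it.
The remaining 2×2 game on (r1, r3) × (s1, s2) has no saddle point. Let R play r1 with probability p; indifference gives 10p + 4(1−p) = −7p + 6(1−p), so p = 2/19.
Similarly C's optimal q on s1 is 13/19, and the value is 10·(13/19) + (-7)·(6/19) = 88/19.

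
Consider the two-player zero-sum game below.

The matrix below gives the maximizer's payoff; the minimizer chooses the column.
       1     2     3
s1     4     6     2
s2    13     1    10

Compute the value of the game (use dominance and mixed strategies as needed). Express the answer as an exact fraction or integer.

58/13

Column 1 is strictly dominated by 3 for the minimizer (it gives the maximizer more in every row).
The remaining 2×2 game on (s1, s2) × (2, 3) has no saddle point. Let the maximizer play s1 with probability p; indifference gives 6p + (1−p) = 2p + 10(1−p), so p = 9/13.
Similarly the minimizer's optimal q on 2 is 8/13, and the value is 6·(8/13) + (2)·(5/13) = 58/13.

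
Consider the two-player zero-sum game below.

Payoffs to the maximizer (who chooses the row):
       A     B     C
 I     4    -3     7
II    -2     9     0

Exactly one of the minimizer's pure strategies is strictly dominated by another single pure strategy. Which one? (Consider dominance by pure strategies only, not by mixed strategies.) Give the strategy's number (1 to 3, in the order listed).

3

The minimizer prefers columns that give the maximizer less. Compare C with A: 4 < 7, -2 < 0.
So A strictly dominates C for the minimizer; C is strictly dominated.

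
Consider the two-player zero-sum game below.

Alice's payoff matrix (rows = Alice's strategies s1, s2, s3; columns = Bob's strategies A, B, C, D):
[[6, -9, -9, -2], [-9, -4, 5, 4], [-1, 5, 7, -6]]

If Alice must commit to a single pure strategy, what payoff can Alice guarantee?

The worst-case payoff for each row is s1: -9, s2: -9, s3: -6.
The best of these is -6.

-6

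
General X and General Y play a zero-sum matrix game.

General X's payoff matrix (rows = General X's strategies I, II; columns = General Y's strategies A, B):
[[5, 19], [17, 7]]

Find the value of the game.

12

Row minima are 5 and 7, so General X's maximin is 7; column maxima are 17 and 19, so General Y's minimax is 17. These differ, so the equilibrium is in mixed strategies.
Let General X play I with probability p. General Y is indifferent when 5p + 17(1−p) = 19p + 7(1−p), giving p = 5/12.
Let General Y play A with probability q. General X is indifferent when 5q + 19(1−q) = 17q + 7(1−q), giving q = 1/2.
The value is 5·(1/2) + (19)·(1/2) = 12.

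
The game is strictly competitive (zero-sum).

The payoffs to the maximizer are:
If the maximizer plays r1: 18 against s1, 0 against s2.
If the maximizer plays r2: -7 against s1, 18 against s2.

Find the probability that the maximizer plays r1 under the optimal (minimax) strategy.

25/43

Row minima are 0 and -7, so the maximizer's maximin is 0; column maxima are 18 and 18, so the minimizer's minimax is 18. These differ, so the equilibrium is in mixed strategies.
Let the maximizer play r1 with probability p. The minimizer is indifferent when 18p − 7(1−p) = 18(1−p), giving p = 25/43.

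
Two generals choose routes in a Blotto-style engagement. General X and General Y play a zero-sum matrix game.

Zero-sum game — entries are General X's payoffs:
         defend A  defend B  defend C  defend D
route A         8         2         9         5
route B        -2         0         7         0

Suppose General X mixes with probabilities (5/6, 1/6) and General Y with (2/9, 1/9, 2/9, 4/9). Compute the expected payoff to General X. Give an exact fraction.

Against (2/9, 1/9, 2/9, 4/9), each row's expected payoff is route A: 56/9; route B: 10/9.
Taking the (5/6, 1/6)-weighted average: (5/6)·(56/9) + (1/6)·(10/9) = 145/27.

145/27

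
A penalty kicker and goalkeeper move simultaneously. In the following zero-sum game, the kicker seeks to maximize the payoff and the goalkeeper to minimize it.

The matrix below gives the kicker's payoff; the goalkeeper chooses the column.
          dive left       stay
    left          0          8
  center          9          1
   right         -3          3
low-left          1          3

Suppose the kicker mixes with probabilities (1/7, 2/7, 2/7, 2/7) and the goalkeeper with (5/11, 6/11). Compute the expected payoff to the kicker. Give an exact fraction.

202/77

Against (5/11, 6/11), each row's expected payoff is left: 48/11; center: 51/11; right: 3/11; low-left: 23/11.
Taking the (1/7, 2/7, 2/7, 2/7)-weighted average: (1/7)·(48/11) + (2/7)·(51/11) + (2/7)·(3/11) + (2/7)·(23/11) = 202/77.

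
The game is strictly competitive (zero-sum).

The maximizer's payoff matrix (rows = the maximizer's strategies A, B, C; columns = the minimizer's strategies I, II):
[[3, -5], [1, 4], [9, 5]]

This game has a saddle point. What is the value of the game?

Row minima: -5, 1, 5 → the maximizer's maximin is 5.
Column maxima: 9, 5 → the minimizer's minimax is 5.
They coincide at (C, II), so the value is 5.

5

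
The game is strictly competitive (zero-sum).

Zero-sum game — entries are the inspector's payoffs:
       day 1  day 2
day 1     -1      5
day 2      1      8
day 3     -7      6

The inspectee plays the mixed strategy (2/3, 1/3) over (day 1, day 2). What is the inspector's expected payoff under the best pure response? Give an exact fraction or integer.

10/3

day 1: (-1)·(2/3) + (5)·(1/3) = 1.
day 2: (1)·(2/3) + (8)·(1/3) = 10/3.
day 3: (-7)·(2/3) + (6)·(1/3) = -8/3.
The best pure response is day 2 with expected payoff 10/3.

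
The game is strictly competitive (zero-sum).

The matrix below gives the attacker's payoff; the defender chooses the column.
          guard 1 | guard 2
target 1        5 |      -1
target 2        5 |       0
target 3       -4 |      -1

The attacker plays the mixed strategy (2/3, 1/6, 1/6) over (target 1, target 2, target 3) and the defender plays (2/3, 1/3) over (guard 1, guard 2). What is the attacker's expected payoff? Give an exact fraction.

37/18

Against (2/3, 1/3), each row's expected payoff is target 1: 3; target 2: 10/3; target 3: -3.
Taking the (2/3, 1/6, 1/6)-weighted average: (2/3)·(3) + (1/6)·(10/3) + (1/6)·(-3) = 37/18.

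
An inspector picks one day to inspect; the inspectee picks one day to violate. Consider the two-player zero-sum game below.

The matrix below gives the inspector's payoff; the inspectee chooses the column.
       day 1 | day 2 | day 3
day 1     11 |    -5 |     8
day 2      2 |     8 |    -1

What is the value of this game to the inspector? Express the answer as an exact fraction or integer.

Column day 1 is strictly dominated by day 3 for the inspectee (it gives the inspector more in every row).
The remaining 2×2 game on (day 1, day 2) × (day 2, day 3) has no saddle point. Let the inspector play day 1 with probability p; indifference gives −5p + 8(1−p) = 8p − (1−p), so p = 9/22.
Similarly the inspectee's optimal q on day 2 is 9/22, and the value is -5·(9/22) + (8)·(13/22) = 59/22.

59/22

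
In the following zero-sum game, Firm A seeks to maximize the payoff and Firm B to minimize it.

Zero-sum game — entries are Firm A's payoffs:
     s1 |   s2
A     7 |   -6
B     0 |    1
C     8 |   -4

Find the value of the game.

Row A is strictly dominated by row C, so Firm A never plays it.
The remaining 2×2 game on (B, C) × (s1, s2) has no saddle point. Let Firm A play B with probability p; indifference gives 8(1−p) = p − 4(1−p), so p = 12/13.
Similarly Firm B's optimal q on s1 is 5/13, and the value is 0·(5/13) + (1)·(8/13) = 8/13.

8/13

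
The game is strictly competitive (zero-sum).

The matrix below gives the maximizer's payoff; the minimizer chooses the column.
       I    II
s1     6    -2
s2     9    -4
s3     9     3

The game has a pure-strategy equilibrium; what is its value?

Row minima: -2, -4, 3 → the maximizer's maximin is 3.
Column maxima: 9, 3 → the minimizer's minimax is 3.
They coincide at (s3, II), so the value is 3.

3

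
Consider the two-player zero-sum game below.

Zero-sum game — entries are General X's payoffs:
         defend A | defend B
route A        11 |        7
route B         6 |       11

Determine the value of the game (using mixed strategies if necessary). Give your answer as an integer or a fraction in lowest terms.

79/9

Row minima are 7 and 6, so General X's maximin is 7; column maxima are 11 and 11, so General Y's minimax is 11. These differ, so the equilibrium is in mixed strategies.
Let General X play route A with probability p. General Y is indifferent when 11p + 6(1−p) = 7p + 11(1−p), giving p = 5/9.
Let General Y play defend A with probability q. General X is indifferent when 11q + 7(1−q) = 6q + 11(1−q), giving q = 4/9.
The value is 11·(4/9) + (7)·(5/9) = 79/9.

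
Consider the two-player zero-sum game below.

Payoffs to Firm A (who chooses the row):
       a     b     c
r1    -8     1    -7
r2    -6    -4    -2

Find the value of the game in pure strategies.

-6

Row minima: -8, -6 → Firm A's maximin is -6.
Column maxima: -6, 1, -2 → Firm B's minimax is -6.
They coincide at (r2, a), so the value is -6.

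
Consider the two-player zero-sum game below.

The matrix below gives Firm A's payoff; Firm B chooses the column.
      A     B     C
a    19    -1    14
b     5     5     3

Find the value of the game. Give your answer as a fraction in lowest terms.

Column A is strictly dominated by C for Firm B (it gives Firm A more in every row).
The remaining 2×2 game on (a, b) × (B, C) has no saddle point. Let Firm A play a with probability p; indifference gives −p + 5(1−p) = 14p + 3(1−p), so p = 2/17.
Similarly Firm B's optimal q on B is 11/17, and the value is -1·(11/17) + (14)·(6/17) = 73/17.

73/17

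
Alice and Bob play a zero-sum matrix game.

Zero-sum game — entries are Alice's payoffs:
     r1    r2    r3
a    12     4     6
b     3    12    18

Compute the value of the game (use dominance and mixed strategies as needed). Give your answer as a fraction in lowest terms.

132/17

Column r3 is strictly dominated by r2 for Bob (it gives Alice more in every row).
The remaining 2×2 game on (a, b) × (r1, r2) has no saddle point. Let Alice play a with probability p; indifference gives 12p + 3(1−p) = 4p + 12(1−p), so p = 9/17.
Similarly Bob's optimal q on r1 is 8/17, and the value is 12·(8/17) + (4)·(9/17) = 132/17.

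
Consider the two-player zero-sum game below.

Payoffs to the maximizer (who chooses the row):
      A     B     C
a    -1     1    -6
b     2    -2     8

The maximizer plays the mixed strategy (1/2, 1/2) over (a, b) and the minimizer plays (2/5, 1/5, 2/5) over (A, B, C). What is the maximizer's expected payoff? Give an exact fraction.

1/2

Against (2/5, 1/5, 2/5), each row's expected payoff is a: -13/5; b: 18/5.
Taking the (1/2, 1/2)-weighted average: (1/2)·(-13/5) + (1/2)·(18/5) = 1/2.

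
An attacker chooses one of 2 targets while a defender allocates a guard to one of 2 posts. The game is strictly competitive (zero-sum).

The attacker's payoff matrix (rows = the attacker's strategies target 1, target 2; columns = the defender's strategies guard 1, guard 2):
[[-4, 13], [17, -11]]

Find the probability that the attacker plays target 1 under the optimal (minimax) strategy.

Row minima are -4 and -11, so the attacker's maximin is -4; column maxima are 17 and 13, so the defender's minimax is 13. These differ, so the equilibrium is in mixed strategies.
Let the attacker play target 1 with probability p. The defender is indifferent when −4p + 17(1−p) = 13p − 11(1−p), giving p = 28/45.

28/45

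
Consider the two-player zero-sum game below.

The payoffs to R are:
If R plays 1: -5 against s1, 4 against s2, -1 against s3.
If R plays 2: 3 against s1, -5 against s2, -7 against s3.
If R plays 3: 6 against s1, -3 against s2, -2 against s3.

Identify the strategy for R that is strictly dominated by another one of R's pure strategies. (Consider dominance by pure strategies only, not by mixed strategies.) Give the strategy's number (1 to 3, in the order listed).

Compare 2 with 3: 6 > 3, -3 > -5, -2 > -7.
So 3 strictly dominates 2 for R; 2 is strictly dominated.

2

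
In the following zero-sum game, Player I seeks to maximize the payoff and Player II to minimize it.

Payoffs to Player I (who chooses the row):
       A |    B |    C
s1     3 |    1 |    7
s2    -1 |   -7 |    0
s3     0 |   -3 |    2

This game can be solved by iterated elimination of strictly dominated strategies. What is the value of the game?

1

Row s3 is strictly dominated by row s1 (3>0, 1>-3, 7>2); eliminate s3.
Column C is strictly dominated by A for Player II (3<7, -1<0); eliminate C.
Row s2 is strictly dominated by row s1 (3>-1, 1>-7); eliminate s2.
Column A is strictly dominated by B for Player II (1<3); eliminate A.
Only (s1, B) remains, with payoff 1.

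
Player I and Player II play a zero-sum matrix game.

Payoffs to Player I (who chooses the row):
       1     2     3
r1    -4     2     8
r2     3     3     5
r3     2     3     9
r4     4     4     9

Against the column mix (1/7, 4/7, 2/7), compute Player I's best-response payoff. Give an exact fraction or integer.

38/7

r1: (-4)·(1/7) + (2)·(4/7) + (8)·(2/7) = 20/7.
r2: (3)·(1/7) + (3)·(4/7) + (5)·(2/7) = 25/7.
r3: (2)·(1/7) + (3)·(4/7) + (9)·(2/7) = 32/7.
r4: (4)·(1/7) + (4)·(4/7) + (9)·(2/7) = 38/7.
The best pure response is r4 with expected payoff 38/7.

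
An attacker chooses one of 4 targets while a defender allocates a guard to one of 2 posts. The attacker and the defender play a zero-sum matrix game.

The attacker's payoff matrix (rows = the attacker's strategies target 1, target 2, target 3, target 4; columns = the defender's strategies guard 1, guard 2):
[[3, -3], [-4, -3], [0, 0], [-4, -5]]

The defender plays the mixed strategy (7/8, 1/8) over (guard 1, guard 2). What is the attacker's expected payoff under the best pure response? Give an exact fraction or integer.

target 1: (3)·(7/8) + (-3)·(1/8) = 9/4.
target 2: (-4)·(7/8) + (-3)·(1/8) = -31/8.
target 3: (0)·(7/8) + (0)·(1/8) = 0.
target 4: (-4)·(7/8) + (-5)·(1/8) = -33/8.
The best pure response is target 1 with expected payoff 9/4.

9/4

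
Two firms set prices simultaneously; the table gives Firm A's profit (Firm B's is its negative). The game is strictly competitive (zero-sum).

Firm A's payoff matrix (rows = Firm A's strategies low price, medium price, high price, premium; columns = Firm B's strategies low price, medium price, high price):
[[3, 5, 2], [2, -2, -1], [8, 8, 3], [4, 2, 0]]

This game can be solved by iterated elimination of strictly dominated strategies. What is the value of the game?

3

Row premium is strictly dominated by row high price (8>4, 8>2, 3>0); eliminate premium.
Row medium price is strictly dominated by row low price (3>2, 5>-2, 2>-1); eliminate medium price.
Column low price is strictly dominated by high price for Firm B (2<3, 3<8); eliminate low price.
Column medium price is strictly dominated by high price for Firm B (2<5, 3<8); eliminate medium price.
Row low price is strictly dominated by row high price (3>2); eliminate low price.
Only (high price, high price) remains, with payoff 3.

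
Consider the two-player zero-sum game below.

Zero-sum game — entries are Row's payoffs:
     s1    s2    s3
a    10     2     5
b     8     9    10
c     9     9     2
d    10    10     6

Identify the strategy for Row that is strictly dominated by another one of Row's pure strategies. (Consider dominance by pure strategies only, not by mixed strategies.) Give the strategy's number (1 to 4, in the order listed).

3

Compare c with d: 10 > 9, 10 > 9, 6 > 2.
So d strictly dominates c for Row; c is strictly dominated.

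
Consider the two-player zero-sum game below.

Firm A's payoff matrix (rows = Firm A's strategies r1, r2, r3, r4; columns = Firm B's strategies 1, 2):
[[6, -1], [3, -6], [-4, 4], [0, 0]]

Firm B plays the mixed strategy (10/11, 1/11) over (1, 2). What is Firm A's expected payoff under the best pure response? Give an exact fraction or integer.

59/11

r1: (6)·(10/11) + (-1)·(1/11) = 59/11.
r2: (3)·(10/11) + (-6)·(1/11) = 24/11.
r3: (-4)·(10/11) + (4)·(1/11) = -36/11.
r4: (0)·(10/11) + (0)·(1/11) = 0.
The best pure response is r1 with expected payoff 59/11.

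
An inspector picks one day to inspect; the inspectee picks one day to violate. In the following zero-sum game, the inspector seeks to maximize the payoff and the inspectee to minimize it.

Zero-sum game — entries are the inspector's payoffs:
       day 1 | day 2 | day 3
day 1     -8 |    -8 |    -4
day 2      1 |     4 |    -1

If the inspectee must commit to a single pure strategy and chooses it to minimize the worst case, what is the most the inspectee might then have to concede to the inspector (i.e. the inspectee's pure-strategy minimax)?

The worst case (largest entry) in each column is day 1: 1, day 2: 4, day 3: -1.
The best (smallest) of these is -1.

-1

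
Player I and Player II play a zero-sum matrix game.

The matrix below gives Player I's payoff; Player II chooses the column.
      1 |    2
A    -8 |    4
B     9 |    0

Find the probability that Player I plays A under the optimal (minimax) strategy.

Row minima are -8 and 0, so Player I's maximin is 0; column maxima are 9 and 4, so Player II's minimax is 4. These differ, so the equilibrium is in mixed strategies.
Let Player I play A with probability p. Player II is indifferent when −8p + 9(1−p) = 4p, giving p = 3/7.

3/7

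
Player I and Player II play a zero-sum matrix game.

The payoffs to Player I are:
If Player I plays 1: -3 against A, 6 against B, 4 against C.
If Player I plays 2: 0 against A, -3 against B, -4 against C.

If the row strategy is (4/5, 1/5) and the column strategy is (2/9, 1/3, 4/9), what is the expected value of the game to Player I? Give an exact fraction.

Against (2/9, 1/3, 4/9), each row's expected payoff is 1: 28/9; 2: -25/9.
Taking the (4/5, 1/5)-weighted average: (4/5)·(28/9) + (1/5)·(-25/9) = 29/15.

29/15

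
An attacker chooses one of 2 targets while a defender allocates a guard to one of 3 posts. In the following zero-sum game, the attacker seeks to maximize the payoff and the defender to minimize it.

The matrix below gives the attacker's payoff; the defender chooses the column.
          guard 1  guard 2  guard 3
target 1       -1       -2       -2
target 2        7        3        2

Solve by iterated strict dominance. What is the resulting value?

2

Row target 1 is strictly dominated by row target 2 (7>-1, 3>-2, 2>-2); eliminate target 1.
Column guard 1 is strictly dominated by guard 2 for the defender (3<7); eliminate guard 1.
Column guard 2 is strictly dominated by guard 3 for the defender (2<3); eliminate guard 2.
Only (target 2, guard 3) remains, with payoff 2.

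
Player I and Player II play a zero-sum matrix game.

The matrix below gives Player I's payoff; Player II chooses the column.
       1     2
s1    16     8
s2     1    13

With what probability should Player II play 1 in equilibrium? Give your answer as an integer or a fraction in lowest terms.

1/4

Row minima are 8 and 1, so Player I's maximin is 8; column maxima are 16 and 13, so Player II's minimax is 13. These differ, so the equilibrium is in mixed strategies.
Let Player II play 1 with probability q. Player I is indifferent when 16q + 8(1−q) = q + 13(1−q), giving q = 1/4.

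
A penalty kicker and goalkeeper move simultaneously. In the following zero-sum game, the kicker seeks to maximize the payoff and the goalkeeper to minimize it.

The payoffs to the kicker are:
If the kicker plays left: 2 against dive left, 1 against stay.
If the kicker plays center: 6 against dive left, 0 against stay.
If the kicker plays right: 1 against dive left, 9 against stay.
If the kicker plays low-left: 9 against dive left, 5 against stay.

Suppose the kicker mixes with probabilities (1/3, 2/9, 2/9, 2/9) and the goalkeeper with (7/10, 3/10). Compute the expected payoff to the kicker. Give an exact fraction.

Against (7/10, 3/10), each row's expected payoff is left: 17/10; center: 21/5; right: 17/5; low-left: 39/5.
Taking the (1/3, 2/9, 2/9, 2/9)-weighted average: (1/3)·(17/10) + (2/9)·(21/5) + (2/9)·(17/5) + (2/9)·(39/5) = 359/90.

359/90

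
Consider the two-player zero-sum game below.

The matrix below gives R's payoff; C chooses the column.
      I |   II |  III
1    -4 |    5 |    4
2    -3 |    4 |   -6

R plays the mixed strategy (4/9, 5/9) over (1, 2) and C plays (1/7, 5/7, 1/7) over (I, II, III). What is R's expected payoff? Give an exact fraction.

155/63

Against (1/7, 5/7, 1/7), each row's expected payoff is 1: 25/7; 2: 11/7.
Taking the (4/9, 5/9)-weighted average: (4/9)·(25/7) + (5/9)·(11/7) = 155/63.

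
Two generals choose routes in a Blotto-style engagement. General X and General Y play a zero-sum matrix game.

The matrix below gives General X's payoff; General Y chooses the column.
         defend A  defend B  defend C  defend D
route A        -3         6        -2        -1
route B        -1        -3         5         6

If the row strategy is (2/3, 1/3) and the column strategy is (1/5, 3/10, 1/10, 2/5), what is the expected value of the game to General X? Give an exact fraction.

Against (1/5, 3/10, 1/10, 2/5), each row's expected payoff is route A: 3/5; route B: 9/5.
Taking the (2/3, 1/3)-weighted average: (2/3)·(3/5) + (1/3)·(9/5) = 1.

1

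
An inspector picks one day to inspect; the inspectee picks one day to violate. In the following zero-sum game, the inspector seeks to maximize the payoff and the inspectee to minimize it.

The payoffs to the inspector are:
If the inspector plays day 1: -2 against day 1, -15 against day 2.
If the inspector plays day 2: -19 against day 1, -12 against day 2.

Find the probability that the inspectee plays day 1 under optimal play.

3/20

Row minima are -15 and -19, so the inspector's maximin is -15; column maxima are -2 and -12, so the inspectee's minimax is -12. These differ, so the equilibrium is in mixed strategies.
Let the inspectee play day 1 with probability q. The inspector is indifferent when −2q − 15(1−q) = −19q − 12(1−q), giving q = 3/20.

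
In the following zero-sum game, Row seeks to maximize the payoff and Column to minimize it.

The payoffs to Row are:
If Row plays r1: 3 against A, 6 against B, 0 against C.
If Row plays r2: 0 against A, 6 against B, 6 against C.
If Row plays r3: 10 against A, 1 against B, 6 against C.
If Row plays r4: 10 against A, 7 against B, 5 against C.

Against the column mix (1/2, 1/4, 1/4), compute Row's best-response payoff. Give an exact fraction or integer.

8

r1: (3)·(1/2) + (6)·(1/4) + (0)·(1/4) = 3.
r2: (0)·(1/2) + (6)·(1/4) + (6)·(1/4) = 3.
r3: (10)·(1/2) + (1)·(1/4) + (6)·(1/4) = 27/4.
r4: (10)·(1/2) + (7)·(1/4) + (5)·(1/4) = 8.
The best pure response is r4 with expected payoff 8.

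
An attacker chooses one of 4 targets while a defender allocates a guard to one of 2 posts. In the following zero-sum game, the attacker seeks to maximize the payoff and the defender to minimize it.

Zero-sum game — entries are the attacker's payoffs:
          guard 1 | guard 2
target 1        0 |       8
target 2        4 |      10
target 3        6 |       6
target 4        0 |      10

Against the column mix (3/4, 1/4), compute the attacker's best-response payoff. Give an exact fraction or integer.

target 1: (0)·(3/4) + (8)·(1/4) = 2.
target 2: (4)·(3/4) + (10)·(1/4) = 11/2.
target 3: (6)·(3/4) + (6)·(1/4) = 6.
target 4: (0)·(3/4) + (10)·(1/4) = 5/2.
The best pure response is target 3 with expected payoff 6.

6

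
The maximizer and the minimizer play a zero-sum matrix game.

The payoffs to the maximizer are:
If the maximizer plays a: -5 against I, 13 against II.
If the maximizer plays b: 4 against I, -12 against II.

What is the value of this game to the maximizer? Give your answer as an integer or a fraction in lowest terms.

-4/17

Row minima are -5 and -12, so the maximizer's maximin is -5; column maxima are 4 and 13, so the minimizer's minimax is 4. These differ, so the equilibrium is in mixed strategies.
Let the maximizer play a with probability p. The minimizer is indifferent when −5p + 4(1−p) = 13p − 12(1−p), giving p = 8/17.
Let the minimizer play I with probability q. The maximizer is indifferent when −5q + 13(1−q) = 4q − 12(1−q), giving q = 25/34.
The value is -5·(25/34) + (13)·(9/34) = -4/17.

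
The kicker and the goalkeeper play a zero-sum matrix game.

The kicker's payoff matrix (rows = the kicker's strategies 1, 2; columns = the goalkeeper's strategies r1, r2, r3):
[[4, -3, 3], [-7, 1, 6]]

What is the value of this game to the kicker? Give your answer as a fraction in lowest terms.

Column r3 is strictly dominated by r2 for the goalkeeper (it gives the kicker more in every row).
The remaining 2×2 game on (1, 2) × (r1, r2) has no saddle point. Let the kicker play 1 with probability p; indifference gives 4p − 7(1−p) = −3p + (1−p), so p = 8/15.
Similarly the goalkeeper's optimal q on r1 is 4/15, and the value is 4·(4/15) + (-3)·(11/15) = -17/15.

-17/15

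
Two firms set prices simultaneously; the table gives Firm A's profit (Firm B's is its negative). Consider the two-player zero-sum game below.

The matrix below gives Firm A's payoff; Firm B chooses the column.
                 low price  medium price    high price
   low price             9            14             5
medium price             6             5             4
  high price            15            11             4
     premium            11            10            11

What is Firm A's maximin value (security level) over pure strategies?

10

The worst-case payoff for each row is low price: 5, medium price: 4, high price: 4, premium: 10.
The best of these is 10.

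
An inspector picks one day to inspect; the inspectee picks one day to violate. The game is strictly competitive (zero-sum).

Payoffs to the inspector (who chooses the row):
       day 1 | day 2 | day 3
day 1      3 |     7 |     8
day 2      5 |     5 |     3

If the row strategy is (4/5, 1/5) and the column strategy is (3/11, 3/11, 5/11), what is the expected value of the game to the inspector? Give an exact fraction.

65/11

Against (3/11, 3/11, 5/11), each row's expected payoff is day 1: 70/11; day 2: 45/11.
Taking the (4/5, 1/5)-weighted average: (4/5)·(70/11) + (1/5)·(45/11) = 65/11.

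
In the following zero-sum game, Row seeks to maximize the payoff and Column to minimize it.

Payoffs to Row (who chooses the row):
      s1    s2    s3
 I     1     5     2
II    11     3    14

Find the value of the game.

13/3

Column s3 is strictly dominated by s1 for Column (it gives Row more in every row).
The remaining 2×2 game on (I, II) × (s1, s2) has no saddle point. Let Row play I with probability p; indifference gives p + 11(1−p) = 5p + 3(1−p), so p = 2/3.
Similarly Column's optimal q on s1 is 1/6, and the value is 1·(1/6) + (5)·(5/6) = 13/3.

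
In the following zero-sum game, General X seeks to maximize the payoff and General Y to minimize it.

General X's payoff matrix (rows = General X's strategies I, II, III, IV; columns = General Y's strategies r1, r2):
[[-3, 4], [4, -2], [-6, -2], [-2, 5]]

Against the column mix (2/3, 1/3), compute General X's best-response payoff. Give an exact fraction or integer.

2

I: (-3)·(2/3) + (4)·(1/3) = -2/3.
II: (4)·(2/3) + (-2)·(1/3) = 2.
III: (-6)·(2/3) + (-2)·(1/3) = -14/3.
IV: (-2)·(2/3) + (5)·(1/3) = 1/3.
The best pure response is II with expected payoff 2.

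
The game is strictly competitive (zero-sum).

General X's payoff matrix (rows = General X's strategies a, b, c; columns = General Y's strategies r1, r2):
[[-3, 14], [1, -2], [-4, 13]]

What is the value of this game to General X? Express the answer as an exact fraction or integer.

Row c is strictly dominated by row a, so General X never plays it.
The remaining 2×2 game on (a, b) × (r1, r2) has no saddle point. Let General X play a with probability p; indifference gives −3p + (1−p) = 14p − 2(1−p), so p = 3/20.
Similarly General Y's optimal q on r1 is 4/5, and the value is -3·(4/5) + (14)·(1/5) = 2/5.

2/5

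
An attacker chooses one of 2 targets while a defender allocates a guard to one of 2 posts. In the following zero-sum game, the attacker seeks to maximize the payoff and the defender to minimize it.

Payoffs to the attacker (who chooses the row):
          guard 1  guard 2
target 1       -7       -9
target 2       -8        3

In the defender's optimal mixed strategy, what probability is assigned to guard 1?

Row minima are -9 and -8, so the attacker's maximin is -8; column maxima are -7 and 3, so the defender's minimax is -7. These differ, so the equilibrium is in mixed strategies.
Let the defender play guard 1 with probability q. The attacker is indifferent when −7q − 9(1−q) = −8q + 3(1−q), giving q = 12/13.

12/13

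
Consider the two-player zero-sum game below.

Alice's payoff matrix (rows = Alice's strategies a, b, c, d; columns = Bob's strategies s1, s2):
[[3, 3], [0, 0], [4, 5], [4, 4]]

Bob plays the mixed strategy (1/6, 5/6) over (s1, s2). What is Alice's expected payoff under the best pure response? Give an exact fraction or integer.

a: (3)·(1/6) + (3)·(5/6) = 3.
b: (0)·(1/6) + (0)·(5/6) = 0.
c: (4)·(1/6) + (5)·(5/6) = 29/6.
d: (4)·(1/6) + (4)·(5/6) = 4.
The best pure response is c with expected payoff 29/6.

29/6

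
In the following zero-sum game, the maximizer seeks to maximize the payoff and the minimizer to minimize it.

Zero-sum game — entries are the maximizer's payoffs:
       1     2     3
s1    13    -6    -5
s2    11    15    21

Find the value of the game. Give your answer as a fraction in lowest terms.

261/23

Column 3 is strictly dominated by 2 for the minimizer (it gives the maximizer more in every row).
The remaining 2×2 game on (s1, s2) × (1, 2) has no saddle point. Let the maximizer play s1 with probability p; indifference gives 13p + 11(1−p) = −6p + 15(1−p), so p = 4/23.
Similarly the minimizer's optimal q on 1 is 21/23, and the value is 13·(21/23) + (-6)·(2/23) = 261/23.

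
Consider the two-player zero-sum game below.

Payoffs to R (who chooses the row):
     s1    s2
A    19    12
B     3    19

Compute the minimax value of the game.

325/23

Row minima are 12 and 3, so R's maximin is 12; column maxima are 19 and 19, so C's minimax is 19. These differ, so the equilibrium is in mixed strategies.
Let R play A with probability p. C is indifferent when 19p + 3(1−p) = 12p + 19(1−p), giving p = 16/23.
Let C play s1 with probability q. R is indifferent when 19q + 12(1−q) = 3q + 19(1−q), giving q = 7/23.
The value is 19·(7/23) + (12)·(16/23) = 325/23.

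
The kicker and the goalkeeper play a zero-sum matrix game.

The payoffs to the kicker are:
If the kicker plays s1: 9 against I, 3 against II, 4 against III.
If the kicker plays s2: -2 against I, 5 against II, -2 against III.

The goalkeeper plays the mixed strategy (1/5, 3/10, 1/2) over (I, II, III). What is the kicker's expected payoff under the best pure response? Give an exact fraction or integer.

s1: (9)·(1/5) + (3)·(3/10) + (4)·(1/2) = 47/10.
s2: (-2)·(1/5) + (5)·(3/10) + (-2)·(1/2) = 1/10.
The best pure response is s1 with expected payoff 47/10.

47/10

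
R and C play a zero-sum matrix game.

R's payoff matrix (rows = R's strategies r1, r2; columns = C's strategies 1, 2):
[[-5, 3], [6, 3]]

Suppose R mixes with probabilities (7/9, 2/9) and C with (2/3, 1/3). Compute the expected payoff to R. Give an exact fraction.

-19/27

Against (2/3, 1/3), each row's expected payoff is r1: -7/3; r2: 5.
Taking the (7/9, 2/9)-weighted average: (7/9)·(-7/3) + (2/9)·(5) = -19/27.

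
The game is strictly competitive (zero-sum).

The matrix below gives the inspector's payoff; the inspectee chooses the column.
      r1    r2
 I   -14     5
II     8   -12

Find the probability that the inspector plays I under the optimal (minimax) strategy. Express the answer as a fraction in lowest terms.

20/39

Row minima are -14 and -12, so the inspector's maximin is -12; column maxima are 8 and 5, so the inspectee's minimax is 5. These differ, so the equilibrium is in mixed strategies.
Let the inspector play I with probability p. The inspectee is indifferent when −14p + 8(1−p) = 5p − 12(1−p), giving p = 20/39.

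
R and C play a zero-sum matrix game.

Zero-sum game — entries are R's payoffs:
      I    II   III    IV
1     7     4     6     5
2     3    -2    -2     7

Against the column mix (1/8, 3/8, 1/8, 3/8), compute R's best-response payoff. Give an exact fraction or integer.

5

1: (7)·(1/8) + (4)·(3/8) + (6)·(1/8) + (5)·(3/8) = 5.
2: (3)·(1/8) + (-2)·(3/8) + (-2)·(1/8) + (7)·(3/8) = 2.
The best pure response is 1 with expected payoff 5.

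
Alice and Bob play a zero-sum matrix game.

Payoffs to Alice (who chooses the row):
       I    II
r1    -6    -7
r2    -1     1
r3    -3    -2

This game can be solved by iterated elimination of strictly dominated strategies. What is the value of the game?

Row r1 is strictly dominated by row r2 (-1>-6, 1>-7); eliminate r1.
Row r3 is strictly dominated by row r2 (-1>-3, 1>-2); eliminate r3.
Column II is strictly dominated by I for Bob (-1<1); eliminate II.
Only (r2, I) remains, with payoff -1.

-1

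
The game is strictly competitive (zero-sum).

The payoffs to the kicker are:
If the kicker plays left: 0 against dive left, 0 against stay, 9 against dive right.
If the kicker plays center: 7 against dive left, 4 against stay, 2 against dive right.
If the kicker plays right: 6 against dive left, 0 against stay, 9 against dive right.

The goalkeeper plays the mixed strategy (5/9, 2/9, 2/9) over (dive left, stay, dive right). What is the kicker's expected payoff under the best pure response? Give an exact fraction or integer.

left: (0)·(5/9) + (0)·(2/9) + (9)·(2/9) = 2.
center: (7)·(5/9) + (4)·(2/9) + (2)·(2/9) = 47/9.
right: (6)·(5/9) + (0)·(2/9) + (9)·(2/9) = 16/3.
The best pure response is right with expected payoff 16/3.

16/3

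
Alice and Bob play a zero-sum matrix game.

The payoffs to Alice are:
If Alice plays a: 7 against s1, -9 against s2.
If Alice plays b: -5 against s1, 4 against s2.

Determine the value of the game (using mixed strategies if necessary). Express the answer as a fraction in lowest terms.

-17/25

Row minima are -9 and -5, so Alice's maximin is -5; column maxima are 7 and 4, so Bob's minimax is 4. These differ, so the equilibrium is in mixed strategies.
Let Alice play a with probability p. Bob is indifferent when 7p − 5(1−p) = −9p + 4(1−p), giving p = 9/25.
Let Bob play s1 with probability q. Alice is indifferent when 7q − 9(1−q) = −5q + 4(1−q), giving q = 13/25.
The value is 7·(13/25) + (-9)·(12/25) = -17/25.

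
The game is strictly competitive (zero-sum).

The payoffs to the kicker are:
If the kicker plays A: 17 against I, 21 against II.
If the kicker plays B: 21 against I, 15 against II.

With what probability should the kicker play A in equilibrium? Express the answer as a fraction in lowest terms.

3/5

Row minima are 17 and 15, so the kicker's maximin is 17; column maxima are 21 and 21, so the goalkeeper's minimax is 21. These differ, so the equilibrium is in mixed strategies.
Let the kicker play A with probability p. The goalkeeper is indifferent when 17p + 21(1−p) = 21p + 15(1−p), giving p = 3/5.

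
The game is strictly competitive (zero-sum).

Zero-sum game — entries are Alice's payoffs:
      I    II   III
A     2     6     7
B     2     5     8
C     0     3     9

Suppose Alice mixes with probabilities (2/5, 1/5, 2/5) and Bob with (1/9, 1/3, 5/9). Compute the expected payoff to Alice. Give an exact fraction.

55/9

Against (1/9, 1/3, 5/9), each row's expected payoff is A: 55/9; B: 19/3; C: 6.
Taking the (2/5, 1/5, 2/5)-weighted average: (2/5)·(55/9) + (1/5)·(19/3) + (2/5)·(6) = 55/9.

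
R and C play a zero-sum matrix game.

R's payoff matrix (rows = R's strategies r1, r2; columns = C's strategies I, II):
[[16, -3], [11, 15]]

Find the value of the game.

273/23

Row minima are -3 and 11, so R's maximin is 11; column maxima are 16 and 15, so C's minimax is 15. These differ, so the equilibrium is in mixed strategies.
Let R play r1 with probability p. C is indifferent when 16p + 11(1−p) = −3p + 15(1−p), giving p = 4/23.
Let C play I with probability q. R is indifferent when 16q − 3(1−q) = 11q + 15(1−q), giving q = 18/23.
The value is 16·(18/23) + (-3)·(5/23) = 273/23.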